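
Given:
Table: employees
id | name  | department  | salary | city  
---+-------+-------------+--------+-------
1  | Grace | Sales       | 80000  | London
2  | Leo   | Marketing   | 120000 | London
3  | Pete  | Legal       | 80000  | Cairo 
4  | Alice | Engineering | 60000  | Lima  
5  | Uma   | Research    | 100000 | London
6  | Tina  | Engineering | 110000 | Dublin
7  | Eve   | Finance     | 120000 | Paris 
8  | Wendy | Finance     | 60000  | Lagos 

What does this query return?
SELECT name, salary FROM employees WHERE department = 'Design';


Filtering: department = 'Design'
Matching rows: 0

Empty result set (0 rows)


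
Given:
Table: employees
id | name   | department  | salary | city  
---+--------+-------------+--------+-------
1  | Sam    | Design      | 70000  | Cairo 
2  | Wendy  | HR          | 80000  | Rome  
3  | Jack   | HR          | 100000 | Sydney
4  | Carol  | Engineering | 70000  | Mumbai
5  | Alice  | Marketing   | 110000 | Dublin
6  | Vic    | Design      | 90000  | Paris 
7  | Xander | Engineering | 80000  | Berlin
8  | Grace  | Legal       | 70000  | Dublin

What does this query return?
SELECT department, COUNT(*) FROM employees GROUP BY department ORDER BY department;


Assigning each row to its department group:
  Sam -> Design
  Wendy -> HR
  Jack -> HR
  Carol -> Engineering
  Alice -> Marketing
  Vic -> Design
  Xander -> Engineering
  Grace -> Legal


5 groups:
Design, 2
Engineering, 2
HR, 2
Legal, 1
Marketing, 1


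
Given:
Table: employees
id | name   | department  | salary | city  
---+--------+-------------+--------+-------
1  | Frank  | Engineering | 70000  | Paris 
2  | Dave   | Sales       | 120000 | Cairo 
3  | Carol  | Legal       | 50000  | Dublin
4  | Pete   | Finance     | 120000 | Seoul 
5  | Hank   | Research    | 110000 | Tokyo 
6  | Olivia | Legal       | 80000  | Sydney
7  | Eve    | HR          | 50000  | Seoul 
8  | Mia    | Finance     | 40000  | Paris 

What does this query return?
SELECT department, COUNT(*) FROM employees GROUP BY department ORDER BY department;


Assigning each row to its department group:
  Frank -> Engineering
  Dave -> Sales
  Carol -> Legal
  Pete -> Finance
  Hank -> Research
  Olivia -> Legal
  Eve -> HR
  Mia -> Finance


6 groups:
Engineering, 1
Finance, 2
HR, 1
Legal, 2
Research, 1
Sales, 1


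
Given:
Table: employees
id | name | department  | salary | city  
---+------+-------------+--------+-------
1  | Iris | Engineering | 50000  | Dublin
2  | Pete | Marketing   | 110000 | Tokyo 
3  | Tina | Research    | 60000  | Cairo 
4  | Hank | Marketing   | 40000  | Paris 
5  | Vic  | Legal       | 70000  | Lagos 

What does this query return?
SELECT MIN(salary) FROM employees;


Salaries: 50000, 110000, 60000, 40000, 70000
MIN = 40000

40000


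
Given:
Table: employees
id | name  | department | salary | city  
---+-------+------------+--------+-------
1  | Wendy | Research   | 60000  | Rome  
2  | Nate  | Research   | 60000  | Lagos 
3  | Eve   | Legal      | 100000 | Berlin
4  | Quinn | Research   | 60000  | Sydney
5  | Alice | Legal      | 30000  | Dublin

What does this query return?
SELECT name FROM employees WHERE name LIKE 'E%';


LIKE 'E%' matches names starting with 'E'
Matching: 1

1 rows:
Eve


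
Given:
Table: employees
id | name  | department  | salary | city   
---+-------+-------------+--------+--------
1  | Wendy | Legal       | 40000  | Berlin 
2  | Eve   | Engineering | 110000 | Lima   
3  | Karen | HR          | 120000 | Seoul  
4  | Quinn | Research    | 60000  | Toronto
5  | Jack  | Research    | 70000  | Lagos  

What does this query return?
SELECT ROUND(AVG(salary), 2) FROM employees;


SUM(salary) = 400000
COUNT = 5
ROUND(AVG, 2) = ROUND(400000 / 5, 2) = 80000.0

80000.0


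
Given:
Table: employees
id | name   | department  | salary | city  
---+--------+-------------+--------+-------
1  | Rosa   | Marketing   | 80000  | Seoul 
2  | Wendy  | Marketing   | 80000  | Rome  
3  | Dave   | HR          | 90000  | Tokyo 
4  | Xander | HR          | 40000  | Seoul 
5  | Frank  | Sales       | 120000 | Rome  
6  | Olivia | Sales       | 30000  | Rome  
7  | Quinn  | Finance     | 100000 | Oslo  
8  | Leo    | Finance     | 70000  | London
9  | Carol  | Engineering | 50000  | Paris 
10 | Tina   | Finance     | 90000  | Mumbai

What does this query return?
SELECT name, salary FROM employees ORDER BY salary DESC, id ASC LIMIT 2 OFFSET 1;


Sort by salary DESC (id ASC tiebreak), then skip 1 and take 2
Rows 2 through 3

2 rows:
Quinn, 100000
Dave, 90000


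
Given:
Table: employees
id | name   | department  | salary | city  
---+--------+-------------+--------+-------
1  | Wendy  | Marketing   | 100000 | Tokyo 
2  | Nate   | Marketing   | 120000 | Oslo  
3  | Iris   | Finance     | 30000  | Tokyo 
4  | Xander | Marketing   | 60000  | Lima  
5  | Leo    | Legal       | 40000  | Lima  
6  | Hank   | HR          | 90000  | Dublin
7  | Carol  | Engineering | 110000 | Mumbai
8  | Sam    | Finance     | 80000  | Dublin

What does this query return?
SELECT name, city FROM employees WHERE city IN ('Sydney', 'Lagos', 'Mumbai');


Filtering: city IN ('Sydney', 'Lagos', 'Mumbai')
Matching: 1 rows

1 rows:
Carol, Mumbai


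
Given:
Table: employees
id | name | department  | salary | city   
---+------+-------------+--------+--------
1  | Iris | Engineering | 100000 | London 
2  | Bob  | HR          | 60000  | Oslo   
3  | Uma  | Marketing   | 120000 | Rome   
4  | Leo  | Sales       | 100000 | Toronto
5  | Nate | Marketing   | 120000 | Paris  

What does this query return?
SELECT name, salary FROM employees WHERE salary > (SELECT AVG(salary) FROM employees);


Subquery: AVG(salary) = 100000.0
Filtering: salary > 100000.0
  Uma (120000) -> MATCH
  Nate (120000) -> MATCH


2 rows:
Uma, 120000
Nate, 120000


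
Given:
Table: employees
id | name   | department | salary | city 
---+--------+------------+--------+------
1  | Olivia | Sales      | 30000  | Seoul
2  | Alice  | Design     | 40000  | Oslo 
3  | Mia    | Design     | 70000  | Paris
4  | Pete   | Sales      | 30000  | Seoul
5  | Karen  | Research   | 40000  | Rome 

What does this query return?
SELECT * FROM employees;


SELECT * returns all 5 rows with all columns

5 rows:
1, Olivia, Sales, 30000, Seoul
2, Alice, Design, 40000, Oslo
3, Mia, Design, 70000, Paris
4, Pete, Sales, 30000, Seoul
5, Karen, Research, 40000, Rome


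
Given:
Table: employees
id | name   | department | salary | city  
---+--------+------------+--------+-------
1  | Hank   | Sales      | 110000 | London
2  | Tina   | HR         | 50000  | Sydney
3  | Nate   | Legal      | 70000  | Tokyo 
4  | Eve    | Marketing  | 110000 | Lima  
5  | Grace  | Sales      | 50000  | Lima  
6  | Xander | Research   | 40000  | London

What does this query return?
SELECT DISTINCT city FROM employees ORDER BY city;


All 'city' values (row order): London, Sydney, Tokyo, Lima, Lima, London
Removing duplicates leaves 4 unique value(s).

4 values:
Lima
London
Sydney
Tokyo


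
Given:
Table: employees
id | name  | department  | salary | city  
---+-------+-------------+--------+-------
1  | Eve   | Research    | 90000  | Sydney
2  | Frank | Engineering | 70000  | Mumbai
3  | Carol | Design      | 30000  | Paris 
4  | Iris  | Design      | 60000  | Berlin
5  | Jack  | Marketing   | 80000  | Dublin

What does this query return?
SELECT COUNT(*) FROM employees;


COUNT(*) counts all rows

5


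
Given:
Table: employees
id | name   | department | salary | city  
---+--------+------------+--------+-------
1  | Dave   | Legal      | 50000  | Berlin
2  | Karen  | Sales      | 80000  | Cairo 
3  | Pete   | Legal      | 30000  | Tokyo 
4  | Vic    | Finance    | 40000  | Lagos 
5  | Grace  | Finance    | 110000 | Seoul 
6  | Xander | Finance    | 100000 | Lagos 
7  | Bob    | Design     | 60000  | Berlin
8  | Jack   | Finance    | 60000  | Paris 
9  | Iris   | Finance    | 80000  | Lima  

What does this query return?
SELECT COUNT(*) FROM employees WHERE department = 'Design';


Counting rows where department = 'Design'
  Bob -> MATCH


1


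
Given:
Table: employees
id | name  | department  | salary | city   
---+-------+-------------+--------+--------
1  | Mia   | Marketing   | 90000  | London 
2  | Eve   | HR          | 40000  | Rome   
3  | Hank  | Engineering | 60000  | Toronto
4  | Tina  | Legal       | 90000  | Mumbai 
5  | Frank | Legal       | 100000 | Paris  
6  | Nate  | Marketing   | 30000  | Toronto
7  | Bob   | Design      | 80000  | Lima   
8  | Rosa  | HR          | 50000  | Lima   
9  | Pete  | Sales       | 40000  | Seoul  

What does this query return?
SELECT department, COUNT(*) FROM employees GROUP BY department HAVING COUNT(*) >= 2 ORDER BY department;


Groups with count >= 2:
  HR: 2 -> PASS
  Legal: 2 -> PASS
  Marketing: 2 -> PASS
  Design: 1 -> filtered out
  Engineering: 1 -> filtered out
  Sales: 1 -> filtered out


3 groups:
HR, 2
Legal, 2
Marketing, 2


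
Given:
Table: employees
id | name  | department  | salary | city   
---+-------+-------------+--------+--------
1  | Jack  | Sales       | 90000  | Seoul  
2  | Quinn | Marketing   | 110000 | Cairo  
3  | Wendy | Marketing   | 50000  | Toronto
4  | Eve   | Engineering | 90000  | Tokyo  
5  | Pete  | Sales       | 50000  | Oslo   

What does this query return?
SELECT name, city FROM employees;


Projecting columns: name, city

5 rows:
Jack, Seoul
Quinn, Cairo
Wendy, Toronto
Eve, Tokyo
Pete, Oslo


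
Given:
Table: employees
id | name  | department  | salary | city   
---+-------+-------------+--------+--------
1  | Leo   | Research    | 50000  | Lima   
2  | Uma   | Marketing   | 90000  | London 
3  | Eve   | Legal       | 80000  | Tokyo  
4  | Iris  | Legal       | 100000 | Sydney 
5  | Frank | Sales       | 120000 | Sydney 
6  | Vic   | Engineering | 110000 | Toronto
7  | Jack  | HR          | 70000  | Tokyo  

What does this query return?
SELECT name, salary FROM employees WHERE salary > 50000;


Filtering: salary > 50000
Matching: 6 rows

6 rows:
Uma, 90000
Eve, 80000
Iris, 100000
Frank, 120000
Vic, 110000
Jack, 70000


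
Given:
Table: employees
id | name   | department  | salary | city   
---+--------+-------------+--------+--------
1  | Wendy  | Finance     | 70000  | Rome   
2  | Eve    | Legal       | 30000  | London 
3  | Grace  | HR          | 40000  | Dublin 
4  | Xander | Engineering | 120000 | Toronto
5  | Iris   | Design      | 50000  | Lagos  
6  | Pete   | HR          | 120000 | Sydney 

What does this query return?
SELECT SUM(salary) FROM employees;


SUM(salary) = 70000 + 30000 + 40000 + 120000 + 50000 + 120000 = 430000

430000


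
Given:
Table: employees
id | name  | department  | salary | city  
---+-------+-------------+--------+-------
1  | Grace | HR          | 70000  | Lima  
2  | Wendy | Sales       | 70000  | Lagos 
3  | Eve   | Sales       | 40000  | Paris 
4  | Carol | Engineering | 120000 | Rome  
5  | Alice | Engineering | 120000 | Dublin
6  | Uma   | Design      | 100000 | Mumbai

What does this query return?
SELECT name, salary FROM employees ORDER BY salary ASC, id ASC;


Sorting by salary ASC, then id ASC for ties

6 rows:
Eve, 40000
Grace, 70000
Wendy, 70000
Uma, 100000
Carol, 120000
Alice, 120000


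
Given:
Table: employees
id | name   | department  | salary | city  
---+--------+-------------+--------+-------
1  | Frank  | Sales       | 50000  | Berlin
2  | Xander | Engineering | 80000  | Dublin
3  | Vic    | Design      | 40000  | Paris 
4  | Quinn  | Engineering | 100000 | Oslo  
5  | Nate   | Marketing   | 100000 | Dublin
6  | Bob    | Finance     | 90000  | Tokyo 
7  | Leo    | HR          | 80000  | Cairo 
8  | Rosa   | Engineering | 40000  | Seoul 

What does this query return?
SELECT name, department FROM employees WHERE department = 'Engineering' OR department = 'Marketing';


Filtering: department = 'Engineering' OR 'Marketing'
Matching: 4 rows

4 rows:
Xander, Engineering
Quinn, Engineering
Nate, Marketing
Rosa, Engineering


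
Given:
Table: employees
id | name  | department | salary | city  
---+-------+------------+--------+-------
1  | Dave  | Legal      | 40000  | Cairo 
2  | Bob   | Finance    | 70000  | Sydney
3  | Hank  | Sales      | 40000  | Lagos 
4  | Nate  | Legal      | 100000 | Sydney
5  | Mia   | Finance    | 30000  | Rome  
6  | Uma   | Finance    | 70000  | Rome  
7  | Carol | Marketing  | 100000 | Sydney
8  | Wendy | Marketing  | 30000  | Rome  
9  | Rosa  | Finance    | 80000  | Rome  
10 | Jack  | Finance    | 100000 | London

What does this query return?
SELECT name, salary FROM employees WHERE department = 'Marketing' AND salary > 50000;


Filtering: department = 'Marketing' AND salary > 50000
Matching: 1 rows

1 rows:
Carol, 100000


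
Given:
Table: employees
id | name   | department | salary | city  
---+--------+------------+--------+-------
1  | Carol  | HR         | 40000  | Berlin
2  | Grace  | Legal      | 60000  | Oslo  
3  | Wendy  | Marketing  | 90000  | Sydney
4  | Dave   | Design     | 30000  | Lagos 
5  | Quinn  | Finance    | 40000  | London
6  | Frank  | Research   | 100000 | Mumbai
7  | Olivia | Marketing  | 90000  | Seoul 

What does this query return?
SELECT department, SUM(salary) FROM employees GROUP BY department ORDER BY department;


Summing salary within each department:
  Design: 30000 = 30000
  Finance: 40000 = 40000
  HR: 40000 = 40000
  Legal: 60000 = 60000
  Marketing: 90000 + 90000 = 180000
  Research: 100000 = 100000


6 groups:
Design, 30000
Finance, 40000
HR, 40000
Legal, 60000
Marketing, 180000
Research, 100000


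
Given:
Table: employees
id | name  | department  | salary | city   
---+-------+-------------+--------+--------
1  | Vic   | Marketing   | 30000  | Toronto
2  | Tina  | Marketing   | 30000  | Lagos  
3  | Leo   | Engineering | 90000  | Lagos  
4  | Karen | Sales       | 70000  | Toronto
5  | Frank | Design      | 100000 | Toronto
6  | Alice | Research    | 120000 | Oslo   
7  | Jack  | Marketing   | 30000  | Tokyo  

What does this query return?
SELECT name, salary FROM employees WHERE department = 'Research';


Filtering: department = 'Research'
Matching rows: 1

1 rows:
Alice, 120000


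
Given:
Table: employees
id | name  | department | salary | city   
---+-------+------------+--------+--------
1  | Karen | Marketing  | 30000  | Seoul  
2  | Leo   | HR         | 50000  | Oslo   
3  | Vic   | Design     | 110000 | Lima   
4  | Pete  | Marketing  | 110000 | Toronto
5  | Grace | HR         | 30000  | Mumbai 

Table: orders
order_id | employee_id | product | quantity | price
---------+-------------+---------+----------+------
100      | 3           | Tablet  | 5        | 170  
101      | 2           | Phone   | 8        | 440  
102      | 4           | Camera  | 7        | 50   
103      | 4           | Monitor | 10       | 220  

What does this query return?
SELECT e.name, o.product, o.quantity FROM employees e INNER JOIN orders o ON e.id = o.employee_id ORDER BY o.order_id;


Joining employees.id = orders.employee_id:
  employee Vic (id=3) -> order Tablet
  employee Leo (id=2) -> order Phone
  employee Pete (id=4) -> order Camera
  employee Pete (id=4) -> order Monitor


4 rows:
Vic, Tablet, 5
Leo, Phone, 8
Pete, Camera, 7
Pete, Monitor, 10


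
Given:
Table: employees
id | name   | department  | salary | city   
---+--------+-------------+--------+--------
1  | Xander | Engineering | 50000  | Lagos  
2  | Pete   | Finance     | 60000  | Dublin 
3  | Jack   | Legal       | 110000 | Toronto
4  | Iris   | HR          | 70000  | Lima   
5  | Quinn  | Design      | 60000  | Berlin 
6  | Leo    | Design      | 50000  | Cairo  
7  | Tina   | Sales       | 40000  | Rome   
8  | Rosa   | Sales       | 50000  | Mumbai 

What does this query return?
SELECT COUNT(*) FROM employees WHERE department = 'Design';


Counting rows where department = 'Design'
  Quinn -> MATCH
  Leo -> MATCH


2


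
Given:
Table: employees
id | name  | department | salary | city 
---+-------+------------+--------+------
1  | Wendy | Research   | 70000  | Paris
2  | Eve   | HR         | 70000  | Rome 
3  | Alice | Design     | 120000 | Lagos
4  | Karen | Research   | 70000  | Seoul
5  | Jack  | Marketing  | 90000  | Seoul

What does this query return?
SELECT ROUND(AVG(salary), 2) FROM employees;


SUM(salary) = 420000
COUNT = 5
ROUND(AVG, 2) = ROUND(420000 / 5, 2) = 84000.0

84000.0


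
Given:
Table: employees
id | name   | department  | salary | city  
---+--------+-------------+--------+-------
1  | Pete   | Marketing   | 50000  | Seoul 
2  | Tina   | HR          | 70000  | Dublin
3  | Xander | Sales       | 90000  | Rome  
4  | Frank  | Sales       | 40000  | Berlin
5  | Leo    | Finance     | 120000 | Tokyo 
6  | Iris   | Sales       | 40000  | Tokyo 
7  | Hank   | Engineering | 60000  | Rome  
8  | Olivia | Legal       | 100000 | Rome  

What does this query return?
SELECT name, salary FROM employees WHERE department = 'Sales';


Filtering: department = 'Sales'
Matching rows: 3

3 rows:
Xander, 90000
Frank, 40000
Iris, 40000


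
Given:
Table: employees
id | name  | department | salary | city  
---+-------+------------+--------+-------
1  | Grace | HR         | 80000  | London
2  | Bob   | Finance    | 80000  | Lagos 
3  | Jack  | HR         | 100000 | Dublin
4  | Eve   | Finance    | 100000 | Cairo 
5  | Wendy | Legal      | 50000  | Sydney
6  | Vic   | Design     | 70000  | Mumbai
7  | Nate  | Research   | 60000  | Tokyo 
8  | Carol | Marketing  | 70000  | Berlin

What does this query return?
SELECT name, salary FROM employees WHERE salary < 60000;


Filtering: salary < 60000
Matching: 1 rows

1 rows:
Wendy, 50000


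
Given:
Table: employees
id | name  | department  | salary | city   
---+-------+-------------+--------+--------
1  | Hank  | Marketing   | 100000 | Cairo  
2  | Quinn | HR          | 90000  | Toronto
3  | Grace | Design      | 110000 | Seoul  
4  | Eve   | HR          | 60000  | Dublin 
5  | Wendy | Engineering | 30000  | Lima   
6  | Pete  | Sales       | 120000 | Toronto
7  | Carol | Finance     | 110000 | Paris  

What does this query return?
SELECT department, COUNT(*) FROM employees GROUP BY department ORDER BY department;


Assigning each row to its department group:
  Hank -> Marketing
  Quinn -> HR
  Grace -> Design
  Eve -> HR
  Wendy -> Engineering
  Pete -> Sales
  Carol -> Finance


6 groups:
Design, 1
Engineering, 1
Finance, 1
HR, 2
Marketing, 1
Sales, 1


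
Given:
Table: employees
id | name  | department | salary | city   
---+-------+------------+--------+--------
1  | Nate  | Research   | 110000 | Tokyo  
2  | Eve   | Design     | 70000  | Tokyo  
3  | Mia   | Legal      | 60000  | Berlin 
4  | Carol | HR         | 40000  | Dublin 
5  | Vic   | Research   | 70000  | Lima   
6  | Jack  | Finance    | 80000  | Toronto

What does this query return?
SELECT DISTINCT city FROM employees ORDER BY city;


All 'city' values (row order): Tokyo, Tokyo, Berlin, Dublin, Lima, Toronto
Removing duplicates leaves 5 unique value(s).

5 values:
Berlin
Dublin
Lima
Tokyo
Toronto


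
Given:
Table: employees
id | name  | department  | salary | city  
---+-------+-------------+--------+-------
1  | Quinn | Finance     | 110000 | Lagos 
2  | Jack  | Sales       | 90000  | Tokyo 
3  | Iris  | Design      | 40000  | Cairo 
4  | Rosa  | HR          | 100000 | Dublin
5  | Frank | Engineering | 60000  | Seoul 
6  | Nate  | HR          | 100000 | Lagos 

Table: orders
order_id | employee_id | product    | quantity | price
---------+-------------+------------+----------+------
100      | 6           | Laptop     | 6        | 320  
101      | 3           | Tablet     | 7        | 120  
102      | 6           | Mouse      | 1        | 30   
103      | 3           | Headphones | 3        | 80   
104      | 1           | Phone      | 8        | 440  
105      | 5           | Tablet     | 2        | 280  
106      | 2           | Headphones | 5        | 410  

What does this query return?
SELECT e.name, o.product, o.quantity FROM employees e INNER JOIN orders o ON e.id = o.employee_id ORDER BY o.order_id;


Joining employees.id = orders.employee_id:
  employee Nate (id=6) -> order Laptop
  employee Iris (id=3) -> order Tablet
  employee Nate (id=6) -> order Mouse
  employee Iris (id=3) -> order Headphones
  employee Quinn (id=1) -> order Phone
  employee Frank (id=5) -> order Tablet
  employee Jack (id=2) -> order Headphones


7 rows:
Nate, Laptop, 6
Iris, Tablet, 7
Nate, Mouse, 1
Iris, Headphones, 3
Quinn, Phone, 8
Frank, Tablet, 2
Jack, Headphones, 5


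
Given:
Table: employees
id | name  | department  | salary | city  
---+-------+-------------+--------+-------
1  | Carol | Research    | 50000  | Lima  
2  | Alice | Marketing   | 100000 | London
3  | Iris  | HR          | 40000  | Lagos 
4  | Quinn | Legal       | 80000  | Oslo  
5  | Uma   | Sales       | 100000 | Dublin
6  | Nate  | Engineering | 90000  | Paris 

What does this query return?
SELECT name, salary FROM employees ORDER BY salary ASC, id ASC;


Sorting by salary ASC, then id ASC for ties

6 rows:
Iris, 40000
Carol, 50000
Quinn, 80000
Nate, 90000
Alice, 100000
Uma, 100000


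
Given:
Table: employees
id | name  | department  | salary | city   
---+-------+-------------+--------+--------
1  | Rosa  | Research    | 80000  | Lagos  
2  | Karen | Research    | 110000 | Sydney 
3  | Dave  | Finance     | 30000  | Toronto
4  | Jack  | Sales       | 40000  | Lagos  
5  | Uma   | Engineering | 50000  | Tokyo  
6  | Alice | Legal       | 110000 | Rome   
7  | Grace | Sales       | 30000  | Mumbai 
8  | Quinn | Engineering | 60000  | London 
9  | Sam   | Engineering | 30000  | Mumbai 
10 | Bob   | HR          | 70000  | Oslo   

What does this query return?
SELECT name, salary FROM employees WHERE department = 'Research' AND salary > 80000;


Filtering: department = 'Research' AND salary > 80000
Matching: 1 rows

1 rows:
Karen, 110000


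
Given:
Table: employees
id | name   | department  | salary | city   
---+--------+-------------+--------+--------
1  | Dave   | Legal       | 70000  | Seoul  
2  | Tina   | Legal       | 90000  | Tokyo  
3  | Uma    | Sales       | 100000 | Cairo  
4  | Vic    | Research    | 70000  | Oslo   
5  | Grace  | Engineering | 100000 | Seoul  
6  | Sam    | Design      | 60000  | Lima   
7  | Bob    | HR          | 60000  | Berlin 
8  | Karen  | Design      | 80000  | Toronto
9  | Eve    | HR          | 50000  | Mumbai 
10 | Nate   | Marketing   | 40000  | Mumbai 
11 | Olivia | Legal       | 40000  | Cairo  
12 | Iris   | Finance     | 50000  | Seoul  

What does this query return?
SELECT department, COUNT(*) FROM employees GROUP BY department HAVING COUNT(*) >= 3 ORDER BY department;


Groups with count >= 3:
  Legal: 3 -> PASS
  Design: 2 -> filtered out
  Engineering: 1 -> filtered out
  Finance: 1 -> filtered out
  HR: 2 -> filtered out
  Marketing: 1 -> filtered out
  Research: 1 -> filtered out
  Sales: 1 -> filtered out


1 groups:
Legal, 3


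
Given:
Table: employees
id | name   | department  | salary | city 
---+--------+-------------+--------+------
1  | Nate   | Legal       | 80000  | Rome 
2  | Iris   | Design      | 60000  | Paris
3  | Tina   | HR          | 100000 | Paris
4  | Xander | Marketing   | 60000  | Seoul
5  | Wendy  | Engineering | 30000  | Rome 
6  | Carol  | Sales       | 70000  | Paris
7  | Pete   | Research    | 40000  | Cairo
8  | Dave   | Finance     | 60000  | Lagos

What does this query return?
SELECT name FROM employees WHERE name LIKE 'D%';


LIKE 'D%' matches names starting with 'D'
Matching: 1

1 rows:
Dave


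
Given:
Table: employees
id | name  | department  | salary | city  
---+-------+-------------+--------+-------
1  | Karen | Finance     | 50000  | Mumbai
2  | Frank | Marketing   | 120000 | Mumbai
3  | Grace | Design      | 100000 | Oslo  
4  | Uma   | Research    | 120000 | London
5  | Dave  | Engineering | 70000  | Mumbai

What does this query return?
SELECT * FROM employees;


SELECT * returns all 5 rows with all columns

5 rows:
1, Karen, Finance, 50000, Mumbai
2, Frank, Marketing, 120000, Mumbai
3, Grace, Design, 100000, Oslo
4, Uma, Research, 120000, London
5, Dave, Engineering, 70000, Mumbai


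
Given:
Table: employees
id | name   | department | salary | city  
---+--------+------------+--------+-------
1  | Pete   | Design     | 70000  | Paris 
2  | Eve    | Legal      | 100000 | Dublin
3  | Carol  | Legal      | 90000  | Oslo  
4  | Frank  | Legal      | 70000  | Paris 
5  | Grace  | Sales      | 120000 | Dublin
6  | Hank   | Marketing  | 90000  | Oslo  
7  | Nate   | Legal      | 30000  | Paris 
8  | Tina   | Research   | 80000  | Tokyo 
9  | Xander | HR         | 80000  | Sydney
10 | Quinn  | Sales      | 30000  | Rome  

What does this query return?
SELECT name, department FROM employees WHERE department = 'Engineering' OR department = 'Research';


Filtering: department = 'Engineering' OR 'Research'
Matching: 1 rows

1 rows:
Tina, Research


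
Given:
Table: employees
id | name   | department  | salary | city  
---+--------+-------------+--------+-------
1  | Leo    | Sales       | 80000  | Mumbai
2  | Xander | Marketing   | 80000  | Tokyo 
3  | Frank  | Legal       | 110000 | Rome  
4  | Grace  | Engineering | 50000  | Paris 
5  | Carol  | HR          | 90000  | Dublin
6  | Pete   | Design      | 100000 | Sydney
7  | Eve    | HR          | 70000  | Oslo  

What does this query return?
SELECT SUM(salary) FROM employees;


SUM(salary) = 80000 + 80000 + 110000 + 50000 + 90000 + 100000 + 70000 = 580000

580000


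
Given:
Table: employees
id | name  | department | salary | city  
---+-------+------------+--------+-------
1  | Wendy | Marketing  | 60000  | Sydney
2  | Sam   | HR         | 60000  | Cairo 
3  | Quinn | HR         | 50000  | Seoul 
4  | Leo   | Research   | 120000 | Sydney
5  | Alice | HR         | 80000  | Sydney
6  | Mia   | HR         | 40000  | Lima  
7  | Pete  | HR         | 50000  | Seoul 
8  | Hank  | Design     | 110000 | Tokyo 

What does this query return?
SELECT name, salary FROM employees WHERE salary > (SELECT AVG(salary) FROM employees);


Subquery: AVG(salary) = 71250.0
Filtering: salary > 71250.0
  Leo (120000) -> MATCH
  Alice (80000) -> MATCH
  Hank (110000) -> MATCH


3 rows:
Leo, 120000
Alice, 80000
Hank, 110000


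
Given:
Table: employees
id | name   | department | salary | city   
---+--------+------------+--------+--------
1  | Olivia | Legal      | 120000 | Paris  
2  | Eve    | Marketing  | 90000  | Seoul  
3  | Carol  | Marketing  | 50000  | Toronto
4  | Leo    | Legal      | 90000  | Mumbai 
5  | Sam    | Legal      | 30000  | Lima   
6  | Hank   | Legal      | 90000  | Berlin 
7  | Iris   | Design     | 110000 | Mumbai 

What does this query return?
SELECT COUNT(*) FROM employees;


COUNT(*) counts all rows

7


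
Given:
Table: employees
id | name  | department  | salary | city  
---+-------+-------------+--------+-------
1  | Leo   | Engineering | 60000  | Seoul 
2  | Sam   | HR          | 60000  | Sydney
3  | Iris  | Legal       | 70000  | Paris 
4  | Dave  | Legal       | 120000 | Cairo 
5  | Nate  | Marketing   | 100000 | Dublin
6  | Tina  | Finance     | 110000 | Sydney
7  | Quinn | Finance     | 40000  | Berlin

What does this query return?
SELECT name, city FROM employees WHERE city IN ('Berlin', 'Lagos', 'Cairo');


Filtering: city IN ('Berlin', 'Lagos', 'Cairo')
Matching: 2 rows

2 rows:
Dave, Cairo
Quinn, Berlin


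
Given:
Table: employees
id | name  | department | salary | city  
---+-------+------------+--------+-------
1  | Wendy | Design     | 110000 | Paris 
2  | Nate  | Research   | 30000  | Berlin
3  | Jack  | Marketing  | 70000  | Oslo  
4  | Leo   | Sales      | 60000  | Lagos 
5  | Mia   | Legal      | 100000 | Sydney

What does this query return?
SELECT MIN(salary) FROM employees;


Salaries: 110000, 30000, 70000, 60000, 100000
MIN = 30000

30000


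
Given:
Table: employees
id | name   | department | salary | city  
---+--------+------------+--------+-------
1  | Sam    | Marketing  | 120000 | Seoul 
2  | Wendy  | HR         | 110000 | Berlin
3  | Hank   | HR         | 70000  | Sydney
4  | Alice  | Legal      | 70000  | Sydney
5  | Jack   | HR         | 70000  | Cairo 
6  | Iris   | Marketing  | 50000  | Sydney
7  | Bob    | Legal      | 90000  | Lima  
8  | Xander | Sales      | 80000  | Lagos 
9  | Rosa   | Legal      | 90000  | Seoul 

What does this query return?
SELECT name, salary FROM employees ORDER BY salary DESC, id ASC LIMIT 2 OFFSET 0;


Sort by salary DESC (id ASC tiebreak), then skip 0 and take 2
Rows 1 through 2

2 rows:
Sam, 120000
Wendy, 110000


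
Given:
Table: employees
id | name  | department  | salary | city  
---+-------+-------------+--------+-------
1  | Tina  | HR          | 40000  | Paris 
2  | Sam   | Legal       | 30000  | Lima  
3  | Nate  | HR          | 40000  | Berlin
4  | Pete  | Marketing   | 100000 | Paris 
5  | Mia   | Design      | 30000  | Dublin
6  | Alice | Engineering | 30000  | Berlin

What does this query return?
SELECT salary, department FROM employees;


Projecting columns: salary, department

6 rows:
40000, HR
30000, Legal
40000, HR
100000, Marketing
30000, Design
30000, Engineering


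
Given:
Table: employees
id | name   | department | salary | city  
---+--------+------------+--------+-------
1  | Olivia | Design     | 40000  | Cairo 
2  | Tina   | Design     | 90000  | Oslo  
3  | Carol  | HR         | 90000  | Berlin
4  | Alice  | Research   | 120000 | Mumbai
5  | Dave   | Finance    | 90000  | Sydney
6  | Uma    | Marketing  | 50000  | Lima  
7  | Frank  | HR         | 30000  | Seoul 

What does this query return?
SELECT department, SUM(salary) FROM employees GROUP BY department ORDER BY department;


Summing salary within each department:
  Design: 40000 + 90000 = 130000
  Finance: 90000 = 90000
  HR: 90000 + 30000 = 120000
  Marketing: 50000 = 50000
  Research: 120000 = 120000


5 groups:
Design, 130000
Finance, 90000
HR, 120000
Marketing, 50000
Research, 120000


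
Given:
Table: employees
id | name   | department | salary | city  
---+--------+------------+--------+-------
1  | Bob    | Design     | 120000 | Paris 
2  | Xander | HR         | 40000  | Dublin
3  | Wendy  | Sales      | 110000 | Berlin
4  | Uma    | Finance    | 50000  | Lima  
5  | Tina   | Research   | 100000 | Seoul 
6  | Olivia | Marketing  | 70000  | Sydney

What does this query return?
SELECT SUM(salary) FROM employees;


SUM(salary) = 120000 + 40000 + 110000 + 50000 + 100000 + 70000 = 490000

490000


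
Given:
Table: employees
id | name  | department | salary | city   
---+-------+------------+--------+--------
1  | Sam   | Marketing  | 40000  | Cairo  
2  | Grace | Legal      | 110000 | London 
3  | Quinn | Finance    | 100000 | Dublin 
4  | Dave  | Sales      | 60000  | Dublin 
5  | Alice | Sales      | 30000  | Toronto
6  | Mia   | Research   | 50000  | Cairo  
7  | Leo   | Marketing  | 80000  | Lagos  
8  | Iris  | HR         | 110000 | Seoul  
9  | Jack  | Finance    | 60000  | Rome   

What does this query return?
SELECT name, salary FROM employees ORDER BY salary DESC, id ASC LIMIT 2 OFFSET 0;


Sort by salary DESC (id ASC tiebreak), then skip 0 and take 2
Rows 1 through 2

2 rows:
Grace, 110000
Iris, 110000


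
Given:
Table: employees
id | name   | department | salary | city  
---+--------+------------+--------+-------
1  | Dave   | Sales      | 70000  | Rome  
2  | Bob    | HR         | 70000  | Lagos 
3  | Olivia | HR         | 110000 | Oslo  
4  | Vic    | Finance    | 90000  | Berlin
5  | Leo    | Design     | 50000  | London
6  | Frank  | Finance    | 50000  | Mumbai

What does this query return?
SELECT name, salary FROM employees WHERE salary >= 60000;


Filtering: salary >= 60000
Matching: 4 rows

4 rows:
Dave, 70000
Bob, 70000
Olivia, 110000
Vic, 90000


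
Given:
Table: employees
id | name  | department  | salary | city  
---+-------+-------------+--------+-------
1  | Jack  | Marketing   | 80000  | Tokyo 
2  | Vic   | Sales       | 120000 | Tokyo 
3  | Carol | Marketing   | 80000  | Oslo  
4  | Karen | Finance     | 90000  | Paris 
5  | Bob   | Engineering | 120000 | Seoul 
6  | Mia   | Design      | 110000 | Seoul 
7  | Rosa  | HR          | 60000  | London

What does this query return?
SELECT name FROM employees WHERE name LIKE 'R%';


LIKE 'R%' matches names starting with 'R'
Matching: 1

1 rows:
Rosa


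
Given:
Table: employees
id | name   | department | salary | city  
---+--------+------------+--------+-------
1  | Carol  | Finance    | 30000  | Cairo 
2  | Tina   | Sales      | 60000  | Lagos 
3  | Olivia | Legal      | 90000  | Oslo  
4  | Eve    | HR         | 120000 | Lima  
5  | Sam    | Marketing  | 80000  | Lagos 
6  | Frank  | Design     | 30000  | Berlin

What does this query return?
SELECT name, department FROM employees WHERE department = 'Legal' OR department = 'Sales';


Filtering: department = 'Legal' OR 'Sales'
Matching: 2 rows

2 rows:
Tina, Sales
Olivia, Legal


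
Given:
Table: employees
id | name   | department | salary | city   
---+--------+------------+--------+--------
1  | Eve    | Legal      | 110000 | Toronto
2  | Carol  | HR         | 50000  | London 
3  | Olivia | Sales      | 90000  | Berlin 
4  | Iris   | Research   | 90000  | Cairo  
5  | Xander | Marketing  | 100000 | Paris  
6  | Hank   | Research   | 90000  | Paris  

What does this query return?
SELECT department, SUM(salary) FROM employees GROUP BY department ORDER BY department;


Summing salary within each department:
  HR: 50000 = 50000
  Legal: 110000 = 110000
  Marketing: 100000 = 100000
  Research: 90000 + 90000 = 180000
  Sales: 90000 = 90000


5 groups:
HR, 50000
Legal, 110000
Marketing, 100000
Research, 180000
Sales, 90000


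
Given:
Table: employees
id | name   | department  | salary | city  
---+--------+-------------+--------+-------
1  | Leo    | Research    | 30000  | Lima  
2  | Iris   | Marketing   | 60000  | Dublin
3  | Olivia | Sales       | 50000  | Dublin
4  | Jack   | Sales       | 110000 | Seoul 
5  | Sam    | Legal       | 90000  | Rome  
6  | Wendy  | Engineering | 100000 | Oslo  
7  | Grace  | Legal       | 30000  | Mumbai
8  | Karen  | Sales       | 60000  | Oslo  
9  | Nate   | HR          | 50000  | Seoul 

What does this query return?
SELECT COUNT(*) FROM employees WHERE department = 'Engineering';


Counting rows where department = 'Engineering'
  Wendy -> MATCH


1


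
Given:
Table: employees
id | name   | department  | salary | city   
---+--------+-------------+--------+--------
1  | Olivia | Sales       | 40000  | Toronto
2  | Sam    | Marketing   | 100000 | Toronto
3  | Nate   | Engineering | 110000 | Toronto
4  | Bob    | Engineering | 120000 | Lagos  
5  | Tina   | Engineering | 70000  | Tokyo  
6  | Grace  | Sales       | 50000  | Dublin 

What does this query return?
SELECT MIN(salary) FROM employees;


Salaries: 40000, 100000, 110000, 120000, 70000, 50000
MIN = 40000

40000


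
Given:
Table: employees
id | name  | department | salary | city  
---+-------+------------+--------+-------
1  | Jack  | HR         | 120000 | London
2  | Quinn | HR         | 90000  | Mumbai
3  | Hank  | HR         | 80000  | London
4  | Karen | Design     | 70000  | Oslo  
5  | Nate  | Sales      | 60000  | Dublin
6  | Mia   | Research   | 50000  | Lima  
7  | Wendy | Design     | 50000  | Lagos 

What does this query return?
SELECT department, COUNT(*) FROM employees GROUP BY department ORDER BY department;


Assigning each row to its department group:
  Jack -> HR
  Quinn -> HR
  Hank -> HR
  Karen -> Design
  Nate -> Sales
  Mia -> Research
  Wendy -> Design


4 groups:
Design, 2
HR, 3
Research, 1
Sales, 1


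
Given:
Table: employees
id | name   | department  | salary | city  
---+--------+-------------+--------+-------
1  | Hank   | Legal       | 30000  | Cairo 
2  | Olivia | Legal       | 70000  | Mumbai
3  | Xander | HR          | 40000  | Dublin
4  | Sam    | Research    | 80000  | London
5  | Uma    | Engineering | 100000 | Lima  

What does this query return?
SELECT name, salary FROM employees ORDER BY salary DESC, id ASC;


Sorting by salary DESC, then id ASC for ties

5 rows:
Uma, 100000
Sam, 80000
Olivia, 70000
Xander, 40000
Hank, 30000


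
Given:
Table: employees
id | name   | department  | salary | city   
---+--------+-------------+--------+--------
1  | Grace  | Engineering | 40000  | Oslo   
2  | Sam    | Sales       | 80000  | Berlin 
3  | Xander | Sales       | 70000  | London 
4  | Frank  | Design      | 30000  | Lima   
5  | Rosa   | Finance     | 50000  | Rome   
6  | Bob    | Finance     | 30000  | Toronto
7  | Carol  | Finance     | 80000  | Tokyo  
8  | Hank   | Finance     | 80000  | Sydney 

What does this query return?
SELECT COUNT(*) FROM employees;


COUNT(*) counts all rows

8


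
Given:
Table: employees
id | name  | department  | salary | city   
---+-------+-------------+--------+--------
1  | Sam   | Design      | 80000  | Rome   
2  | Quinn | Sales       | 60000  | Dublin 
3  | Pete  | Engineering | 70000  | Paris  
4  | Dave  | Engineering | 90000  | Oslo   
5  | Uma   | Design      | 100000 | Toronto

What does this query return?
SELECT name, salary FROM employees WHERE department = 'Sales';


Filtering: department = 'Sales'
Matching rows: 1

1 rows:
Quinn, 60000


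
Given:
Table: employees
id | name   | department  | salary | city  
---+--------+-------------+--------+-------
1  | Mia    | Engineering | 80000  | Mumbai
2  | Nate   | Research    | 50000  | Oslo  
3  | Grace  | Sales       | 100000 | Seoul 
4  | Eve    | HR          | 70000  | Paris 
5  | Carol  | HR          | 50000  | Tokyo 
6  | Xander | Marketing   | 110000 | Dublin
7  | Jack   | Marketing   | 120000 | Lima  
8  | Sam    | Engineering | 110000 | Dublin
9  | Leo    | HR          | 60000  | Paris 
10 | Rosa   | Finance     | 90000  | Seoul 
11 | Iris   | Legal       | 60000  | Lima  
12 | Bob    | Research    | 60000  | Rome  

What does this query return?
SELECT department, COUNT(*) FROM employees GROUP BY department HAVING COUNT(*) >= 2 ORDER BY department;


Groups with count >= 2:
  Engineering: 2 -> PASS
  HR: 3 -> PASS
  Marketing: 2 -> PASS
  Research: 2 -> PASS
  Finance: 1 -> filtered out
  Legal: 1 -> filtered out
  Sales: 1 -> filtered out


4 groups:
Engineering, 2
HR, 3
Marketing, 2
Research, 2


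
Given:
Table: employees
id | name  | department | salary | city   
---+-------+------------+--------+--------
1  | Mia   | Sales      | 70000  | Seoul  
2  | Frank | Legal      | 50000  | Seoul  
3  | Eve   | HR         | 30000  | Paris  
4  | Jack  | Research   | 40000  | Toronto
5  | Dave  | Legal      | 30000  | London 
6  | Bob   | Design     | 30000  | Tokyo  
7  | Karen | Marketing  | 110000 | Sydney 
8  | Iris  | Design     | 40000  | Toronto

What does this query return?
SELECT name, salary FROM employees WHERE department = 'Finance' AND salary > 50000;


Filtering: department = 'Finance' AND salary > 50000
Matching: 0 rows

Empty result set (0 rows)


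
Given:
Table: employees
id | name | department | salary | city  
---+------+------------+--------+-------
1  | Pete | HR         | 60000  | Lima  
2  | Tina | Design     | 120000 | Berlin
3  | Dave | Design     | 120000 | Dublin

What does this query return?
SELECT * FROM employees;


SELECT * returns all 3 rows with all columns

3 rows:
1, Pete, HR, 60000, Lima
2, Tina, Design, 120000, Berlin
3, Dave, Design, 120000, Dublin


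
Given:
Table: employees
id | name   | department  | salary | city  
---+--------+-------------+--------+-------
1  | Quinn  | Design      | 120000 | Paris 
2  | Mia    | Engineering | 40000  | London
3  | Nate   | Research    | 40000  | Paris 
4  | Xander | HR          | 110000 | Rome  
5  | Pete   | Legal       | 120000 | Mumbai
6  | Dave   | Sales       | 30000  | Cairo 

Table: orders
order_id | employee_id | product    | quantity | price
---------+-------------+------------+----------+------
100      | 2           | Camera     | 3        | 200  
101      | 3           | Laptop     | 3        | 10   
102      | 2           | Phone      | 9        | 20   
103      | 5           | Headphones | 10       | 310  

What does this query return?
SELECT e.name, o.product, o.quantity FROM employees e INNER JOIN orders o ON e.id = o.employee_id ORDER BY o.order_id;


Joining employees.id = orders.employee_id:
  employee Mia (id=2) -> order Camera
  employee Nate (id=3) -> order Laptop
  employee Mia (id=2) -> order Phone
  employee Pete (id=5) -> order Headphones


4 rows:
Mia, Camera, 3
Nate, Laptop, 3
Mia, Phone, 9
Pete, Headphones, 10
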